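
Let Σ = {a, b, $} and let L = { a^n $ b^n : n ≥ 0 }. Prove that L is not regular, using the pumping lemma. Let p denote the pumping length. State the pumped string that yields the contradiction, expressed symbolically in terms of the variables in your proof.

Toward a contradiction, assume L is regular with pumping length p.
Take w = a^p $ b^p ∈ L with |w| = 2p+1 ≥ p.
By the pumping lemma, w = xyz with |xy| ≤ p and |y| ≥ 1.
Because |xy| ≤ p and w begins with p copies of a, we have y = a^k with 1 ≤ k ≤ p.
Pump with i = 2: xy^2z = a^{p+k} $ b^p, which would require p+k = p. But k ≥ 1, so xy^2z ∉ L.
This contradicts the pumping lemma, so L is not regular.

a^{p+k} $ b^p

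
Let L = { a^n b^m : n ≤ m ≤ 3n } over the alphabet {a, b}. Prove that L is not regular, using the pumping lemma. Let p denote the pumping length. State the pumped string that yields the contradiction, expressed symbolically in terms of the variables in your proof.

Toward a contradiction, assume L is regular with pumping length p.
Take w = a^p b^p ∈ L (since p ≤ p ≤ 3p), with |w| = 2p ≥ p.
Write w = xyz as guaranteed by the lemma, with |xy| ≤ p and |y| > 0.
Because |xy| ≤ p and w begins with p copies of a, we have y = a^k with 1 ≤ k ≤ p.
Pump with i = 2: xy^2z = a^{p+k} b^p. Now n = p+k > p = m, so the condition n ≤ m fails. Thus xy^2z ∉ L.
This is a contradiction; hence L is not regular.

a^{p+k} b^p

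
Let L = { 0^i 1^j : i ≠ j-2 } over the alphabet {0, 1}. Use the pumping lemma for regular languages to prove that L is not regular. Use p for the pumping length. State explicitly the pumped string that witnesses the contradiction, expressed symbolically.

0^{p+p!} 1^{p+p!+2}

Assume L is regular. Let p be the pumping length given by the pumping lemma.
Choose w = 0^p 1^{p+p!+2}. Since p ≠ (p+p!+2)-2 = p+p!, w ∈ L; and |w| ≥ p.
The pumping lemma gives a decomposition w = xyz where |xy| ≤ p and y is nonempty.
Since the first p symbols of w are all 0's and |xy| ≤ p, y lies entirely in the leading 0-block: y = 0^k for some k with 1 ≤ k ≤ p.
Since 1 ≤ k ≤ p, k divides p!; set t = 1 + p!/k. Then xy^t z has p + (p!/k)·k = p + p! copies of 0. Now the 0-count is p+p! and (1-count)-2 = (p+p!+2)-2 = p+p!, so i ≠ j-2 fails. So xy^t z = 0^{p+p!} 1^{p+p!+2} ∉ L.
This is a contradiction; hence L is not regular.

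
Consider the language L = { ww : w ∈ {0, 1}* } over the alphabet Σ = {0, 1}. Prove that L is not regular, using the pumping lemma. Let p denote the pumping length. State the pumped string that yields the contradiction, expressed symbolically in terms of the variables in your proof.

0^{p+k} 1^p 0^p 1^p

Assume L is regular. Let p be the pumping length given by the pumping lemma.
Take w = 0^p 1^p 0^p 1^p = uu where u = 0^p1^p; then w ∈ L and |w| = 4p ≥ p.
By the pumping lemma, w = xyz with |xy| ≤ p and y is nonempty.
Because |xy| ≤ p and w begins with p copies of 0, we have y = 0^k with 1 ≤ k ≤ p.
Pump with i = 2: xy^2z = 0^{p+k} 1^p 0^p 1^p, of length 4p+k. Suppose this equals vv. The string starts with 0 and ends with 1, so v does too; thus the boundary between the two copies of v is a 1→0 transition. There is exactly one such transition, at position 2p+k, so |v| = 2p+k and |vv| = 4p+2k ≠ 4p+k since k ≥ 1. So xy^2z ∉ L.
This contradicts the pumping lemma, so L is not regular.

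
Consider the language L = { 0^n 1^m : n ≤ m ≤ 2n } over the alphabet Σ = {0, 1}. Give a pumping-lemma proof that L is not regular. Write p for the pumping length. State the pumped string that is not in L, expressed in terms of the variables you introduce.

Toward a contradiction, assume L is regular with pumping length p.
Take w = 0^p 1^p ∈ L (since p ≤ p ≤ 2p), with |w| = 2p ≥ p.
Write w = xyz as guaranteed by the lemma, with |xy| ≤ p and |y| ≥ 1.
Because |xy| ≤ p and w begins with p copies of 0, we have y = 0^k with 1 ≤ k ≤ p.
Pump with i = 2: xy^2z = 0^{p+k} 1^p. Now n = p+k > p = m, so the condition n ≤ m fails. Thus xy^2z ∉ L.
This contradicts the pumping lemma, so L is not regular.

0^{p+k} 1^p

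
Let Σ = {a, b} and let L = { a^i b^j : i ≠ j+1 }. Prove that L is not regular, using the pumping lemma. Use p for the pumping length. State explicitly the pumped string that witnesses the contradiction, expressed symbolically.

a^{p+p!} b^{p+p!-1}

Assume L is regular; let p be its pumping constant.
Choose w = a^p b^{p+p!-1}. Since p ≠ (p+p!-1)+1 = p+p!, w ∈ L; and |w| ≥ p.
By the pumping lemma, w = xyz with |xy| ≤ p and y is nonempty.
Since the first p symbols of w are all a's and |xy| ≤ p, y lies entirely in the leading a-block: y = a^k for some k with 1 ≤ k ≤ p.
Since 1 ≤ k ≤ p, k divides p!; set t = 1 + p!/k. Then xy^t z has p + (p!/k)·k = p + p! copies of a. Now the a-count is p+p! and (b-count)+1 = (p+p!-1)+1 = p+p!, so i ≠ j+1 fails. So xy^t z = a^{p+p!} b^{p+p!-1} ∉ L.
This is a contradiction; hence L is not regular.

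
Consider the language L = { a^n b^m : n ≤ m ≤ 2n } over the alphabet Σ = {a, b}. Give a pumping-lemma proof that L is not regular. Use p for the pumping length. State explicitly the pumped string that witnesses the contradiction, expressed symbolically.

a^{p+k} b^p

Assume L is regular; let p be its pumping constant.
Take w = a^p b^p ∈ L (since p ≤ p ≤ 2p), with |w| = 2p ≥ p.
The pumping lemma gives a decomposition w = xyz where |xy| ≤ p and y is nonempty.
Because |xy| ≤ p and w begins with p copies of a, we have y = a^k with 1 ≤ k ≤ p.
Pump with i = 2: xy^2z = a^{p+k} b^p. Now n = p+k > p = m, so the condition n ≤ m fails. Thus xy^2z ∉ L.
This is a contradiction; hence L is not regular.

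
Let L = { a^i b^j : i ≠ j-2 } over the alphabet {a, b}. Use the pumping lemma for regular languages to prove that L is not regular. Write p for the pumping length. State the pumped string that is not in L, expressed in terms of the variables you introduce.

Assume L is regular. Let p be the pumping length given by the pumping lemma.
Choose w = a^p b^{p+p!+2}. Since p ≠ (p+p!+2)-2 = p+p!, w ∈ L; and |w| ≥ p.
Write w = xyz as guaranteed by the lemma, with |xy| ≤ p and |y| > 0.
Since the first p symbols of w are all a's and |xy| ≤ p, y lies entirely in the leading a-block: y = a^k for some k with 1 ≤ k ≤ p.
Since 1 ≤ k ≤ p, k divides p!; set t = 1 + p!/k. Then xy^t z has p + (p!/k)·k = p + p! copies of a. Now the a-count is p+p! and (b-count)-2 = (p+p!+2)-2 = p+p!, so i ≠ j-2 fails. So xy^t z = a^{p+p!} b^{p+p!+2} ∉ L.
This is a contradiction; hence L is not regular.

a^{p+p!} b^{p+p!+2}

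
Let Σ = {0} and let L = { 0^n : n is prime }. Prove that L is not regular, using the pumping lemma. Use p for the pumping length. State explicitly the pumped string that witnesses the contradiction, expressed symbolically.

Suppose for contradiction that L is regular, and let p be the pumping length.
Let q be a prime with q ≥ p+2 (infinitely many primes exist), and take w = 0^q ∈ L with |w| = q ≥ p.
By the pumping lemma, w = xyz with |xy| ≤ p and |y| > 0.
Then y = 0^k for some k with 1 ≤ k ≤ p.
Since 1 ≤ k ≤ p, |xz| = q-k. Pump with i = q+1: |xy^{q+1}z| = (q-k)+(q+1)k = q+qk = q(1+k), which is composite (both factors ≥ 2). So xy^{q+1}z = 0^{q(1+k)} ∉ L.
Contradiction. Therefore L is not regular.

0^{q(1+k)}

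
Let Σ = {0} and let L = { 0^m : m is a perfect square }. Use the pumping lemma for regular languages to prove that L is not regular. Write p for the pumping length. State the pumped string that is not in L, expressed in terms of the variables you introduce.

0^{p²+k}

Assume L is regular; let p be its pumping constant.
Take w = 0^{p²} ∈ L with |w| = p² ≥ p.
The pumping lemma gives a decomposition w = xyz where |xy| ≤ p and |y| > 0.
Then y = 0^k for some k with 1 ≤ k ≤ p.
Pump with i = 2: xy^2z = 0^{p²+k}. Since 1 ≤ k ≤ p, p² < p²+k ≤ p²+p < (p+1)², so p²+k lies strictly between consecutive squares and is not a perfect square. So xy^2z ∉ L.
Contradiction. Therefore L is not regular.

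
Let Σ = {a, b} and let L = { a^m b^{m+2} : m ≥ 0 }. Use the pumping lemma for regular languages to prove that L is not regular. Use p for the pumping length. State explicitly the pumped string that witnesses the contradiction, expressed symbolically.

Assume L is regular. Let p be the pumping length given by the pumping lemma.
Let w = a^p b^{p+2} ∈ L; note |w| = 2p+2 ≥ p.
The pumping lemma gives a decomposition w = xyz where |xy| ≤ p and |y| ≥ 1.
The first p characters of w are a's, so xy (and hence y) consists only of a's. Write y = a^k, 1 ≤ k ≤ p.
Pump with i = 2: xy^2z = a^{p+k} b^{p+2}. For this to lie in L we would need p+2 = (p+k)+2, which forces k = 0. But k ≥ 1, so xy^2z ∉ L.
Contradiction. Therefore L is not regular.

a^{p+k} b^{p+2}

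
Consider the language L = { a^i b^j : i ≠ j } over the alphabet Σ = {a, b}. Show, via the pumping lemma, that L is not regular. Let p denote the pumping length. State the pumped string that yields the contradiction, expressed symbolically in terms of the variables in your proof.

a^{p+p!} b^{p+p!}

Assume L is regular. Let p be the pumping length given by the pumping lemma.
Choose w = a^p b^{p+p!}. Since p ≠ p+p!, w ∈ L; and |w| ≥ p.
By the pumping lemma, w = xyz with |xy| ≤ p and |y| ≥ 1.
The first p characters of w are a's, so xy (and hence y) consists only of a's. Write y = a^k, 1 ≤ k ≤ p.
Since 1 ≤ k ≤ p, k divides p!; set t = 1 + p!/k. Then xy^t z has p + (p!/k)·k = p + p! copies of a. Now the a-count equals the b-count, so i ≠ j fails. So xy^t z = a^{p+p!} b^{p+p!} ∉ L.
This contradicts the pumping lemma, so L is not regular.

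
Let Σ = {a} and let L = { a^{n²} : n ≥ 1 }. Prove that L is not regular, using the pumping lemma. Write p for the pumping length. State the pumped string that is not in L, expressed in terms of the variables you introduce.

Assume L is regular; let p be its pumping constant.
Take w = a^{p²} ∈ L with |w| = p² ≥ p.
The pumping lemma gives a decomposition w = xyz where |xy| ≤ p and |y| > 0.
Then y = a^k for some k with 1 ≤ k ≤ p.
Pump with i = 2: xy^2z = a^{p²+k}. Since 1 ≤ k ≤ p, p² < p²+k ≤ p²+p < (p+1)², so p²+k lies strictly between consecutive squares and is not a perfect square. So xy^2z ∉ L.
This is a contradiction; hence L is not regular.

a^{p²+k}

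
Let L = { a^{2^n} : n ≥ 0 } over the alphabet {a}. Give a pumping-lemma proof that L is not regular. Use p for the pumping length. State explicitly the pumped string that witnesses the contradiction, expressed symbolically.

a^{2^p+k}

Assume L is regular. Let p be the pumping length given by the pumping lemma.
Take w = a^{2^p} ∈ L with |w| = 2^p ≥ p.
Write w = xyz as guaranteed by the lemma, with |xy| ≤ p and y is nonempty.
Then y = a^k for some k with 1 ≤ k ≤ p.
Pump with i = 2: xy^2z = a^{2^p+k}. Since 1 ≤ k ≤ p < 2^p, we have 2^p < 2^p+k < 2^{p+1}, so 2^p+k is not a power of 2. So xy^2z ∉ L.
This is a contradiction; hence L is not regular.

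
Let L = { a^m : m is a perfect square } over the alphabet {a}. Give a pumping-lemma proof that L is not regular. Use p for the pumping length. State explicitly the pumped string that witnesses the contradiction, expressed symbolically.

a^{p²+k}

Assume L is regular. Let p be the pumping length given by the pumping lemma.
Take w = a^{p²} ∈ L with |w| = p² ≥ p.
The pumping lemma gives a decomposition w = xyz where |xy| ≤ p and |y| > 0.
Then y = a^k for some k with 1 ≤ k ≤ p.
Pump with i = 2: xy^2z = a^{p²+k}. Since 1 ≤ k ≤ p, p² < p²+k ≤ p²+p < (p+1)², so p²+k lies strictly between consecutive squares and is not a perfect square. So xy^2z ∉ L.
This contradicts the pumping lemma, so L is not regular.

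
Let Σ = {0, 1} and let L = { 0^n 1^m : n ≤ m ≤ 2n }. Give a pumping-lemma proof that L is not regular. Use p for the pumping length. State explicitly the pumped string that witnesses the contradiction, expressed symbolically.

0^{p+k} 1^p

Suppose for contradiction that L is regular, and let p be the pumping length.
Take w = 0^p 1^p ∈ L (since p ≤ p ≤ 2p), with |w| = 2p ≥ p.
By the pumping lemma, w = xyz with |xy| ≤ p and |y| > 0.
The first p characters of w are 0's, so xy (and hence y) consists only of 0's. Write y = 0^k, 1 ≤ k ≤ p.
Pump with i = 2: xy^2z = 0^{p+k} 1^p. Now n = p+k > p = m, so the condition n ≤ m fails. Thus xy^2z ∉ L.
Contradiction. Therefore L is not regular.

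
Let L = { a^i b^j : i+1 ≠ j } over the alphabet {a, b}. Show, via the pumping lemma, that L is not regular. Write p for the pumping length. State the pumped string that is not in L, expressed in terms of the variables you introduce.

a^{p+p!} b^{p+p!+1}

Assume L is regular; let p be its pumping constant.
Choose w = a^p b^{p+p!+1}. Since p ≠ (p+p!+1)-1 = p+p!, w ∈ L; and |w| ≥ p.
By the pumping lemma, w = xyz with |xy| ≤ p and |y| > 0.
Because |xy| ≤ p and w begins with p copies of a, we have y = a^k with 1 ≤ k ≤ p.
Since 1 ≤ k ≤ p, k divides p!; set t = 1 + p!/k. Then xy^t z has p + (p!/k)·k = p + p! copies of a. Now the a-count is p+p! and (b-count)-1 = (p+p!+1)-1 = p+p!, so i+1 ≠ j fails. So xy^t z = a^{p+p!} b^{p+p!+1} ∉ L.
This contradicts the pumping lemma, so L is not regular.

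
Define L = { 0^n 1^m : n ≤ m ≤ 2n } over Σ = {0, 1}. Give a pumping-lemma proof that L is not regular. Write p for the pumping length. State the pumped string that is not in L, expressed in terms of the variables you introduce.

Suppose for contradiction that L is regular, and let p be the pumping length.
Take w = 0^p 1^p ∈ L (since p ≤ p ≤ 2p), with |w| = 2p ≥ p.
By the pumping lemma, w = xyz with |xy| ≤ p and y is nonempty.
Because |xy| ≤ p and w begins with p copies of 0, we have y = 0^k with 1 ≤ k ≤ p.
Pump with i = 2: xy^2z = 0^{p+k} 1^p. Now n = p+k > p = m, so the condition n ≤ m fails. Thus xy^2z ∉ L.
This contradicts the pumping lemma, so L is not regular.

0^{p+k} 1^p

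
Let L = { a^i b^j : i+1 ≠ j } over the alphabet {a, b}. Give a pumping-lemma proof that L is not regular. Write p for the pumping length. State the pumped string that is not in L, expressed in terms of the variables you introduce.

Toward a contradiction, assume L is regular with pumping length p.
Choose w = a^p b^{p+p!+1}. Since p ≠ (p+p!+1)-1 = p+p!, w ∈ L; and |w| ≥ p.
Write w = xyz as guaranteed by the lemma, with |xy| ≤ p and |y| ≥ 1.
Since the first p symbols of w are all a's and |xy| ≤ p, y lies entirely in the leading a-block: y = a^k for some k with 1 ≤ k ≤ p.
Since 1 ≤ k ≤ p, k divides p!; set t = 1 + p!/k. Then xy^t z has p + (p!/k)·k = p + p! copies of a. Now the a-count is p+p! and (b-count)-1 = (p+p!+1)-1 = p+p!, so i+1 ≠ j fails. So xy^t z = a^{p+p!} b^{p+p!+1} ∉ L.
Contradiction. Therefore L is not regular.

a^{p+p!} b^{p+p!+1}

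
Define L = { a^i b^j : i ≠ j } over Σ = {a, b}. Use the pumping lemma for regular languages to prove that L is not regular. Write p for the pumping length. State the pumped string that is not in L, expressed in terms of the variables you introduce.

Assume L is regular. Let p be the pumping length given by the pumping lemma.
Choose w = a^p b^{p+p!}. Since p ≠ p+p!, w ∈ L; and |w| ≥ p.
The pumping lemma gives a decomposition w = xyz where |xy| ≤ p and y is nonempty.
The first p characters of w are a's, so xy (and hence y) consists only of a's. Write y = a^k, 1 ≤ k ≤ p.
Since 1 ≤ k ≤ p, k divides p!; set t = 1 + p!/k. Then xy^t z has p + (p!/k)·k = p + p! copies of a. Now the a-count equals the b-count, so i ≠ j fails. So xy^t z = a^{p+p!} b^{p+p!} ∉ L.
This contradicts the pumping lemma, so L is not regular.

a^{p+p!} b^{p+p!}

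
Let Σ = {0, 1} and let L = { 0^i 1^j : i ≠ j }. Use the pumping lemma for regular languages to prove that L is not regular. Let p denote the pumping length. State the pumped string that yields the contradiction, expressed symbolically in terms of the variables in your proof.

0^{p+p!} 1^{p+p!}

Toward a contradiction, assume L is regular with pumping length p.
Choose w = 0^p 1^{p+p!}. Since p ≠ p+p!, w ∈ L; and |w| ≥ p.
The pumping lemma gives a decomposition w = xyz where |xy| ≤ p and |y| > 0.
The first p characters of w are 0's, so xy (and hence y) consists only of 0's. Write y = 0^k, 1 ≤ k ≤ p.
Since 1 ≤ k ≤ p, k divides p!; set t = 1 + p!/k. Then xy^t z has p + (p!/k)·k = p + p! copies of 0. Now the 0-count equals the 1-count, so i ≠ j fails. So xy^t z = 0^{p+p!} 1^{p+p!} ∉ L.
This is a contradiction; hence L is not regular.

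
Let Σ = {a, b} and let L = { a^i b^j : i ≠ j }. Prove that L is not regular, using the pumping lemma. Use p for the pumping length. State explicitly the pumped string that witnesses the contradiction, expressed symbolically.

Suppose for contradiction that L is regular, and let p be the pumping length.
Choose w = a^p b^{p+p!}. Since p ≠ p+p!, w ∈ L; and |w| ≥ p.
By the pumping lemma, w = xyz with |xy| ≤ p and |y| > 0.
Because |xy| ≤ p and w begins with p copies of a, we have y = a^k with 1 ≤ k ≤ p.
Since 1 ≤ k ≤ p, k divides p!; set t = 1 + p!/k. Then xy^t z has p + (p!/k)·k = p + p! copies of a. Now the a-count equals the b-count, so i ≠ j fails. So xy^t z = a^{p+p!} b^{p+p!} ∉ L.
This contradicts the pumping lemma, so L is not regular.

a^{p+p!} b^{p+p!}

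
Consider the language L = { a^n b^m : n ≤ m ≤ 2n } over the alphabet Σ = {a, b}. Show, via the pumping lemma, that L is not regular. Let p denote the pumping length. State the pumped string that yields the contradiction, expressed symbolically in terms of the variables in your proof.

a^{p+k} b^p

Toward a contradiction, assume L is regular with pumping length p.
Take w = a^p b^p ∈ L (since p ≤ p ≤ 2p), with |w| = 2p ≥ p.
The pumping lemma gives a decomposition w = xyz where |xy| ≤ p and |y| > 0.
Since the first p symbols of w are all a's and |xy| ≤ p, y lies entirely in the leading a-block: y = a^k for some k with 1 ≤ k ≤ p.
Pump with i = 2: xy^2z = a^{p+k} b^p. Now n = p+k > p = m, so the condition n ≤ m fails. Thus xy^2z ∉ L.
This is a contradiction; hence L is not regular.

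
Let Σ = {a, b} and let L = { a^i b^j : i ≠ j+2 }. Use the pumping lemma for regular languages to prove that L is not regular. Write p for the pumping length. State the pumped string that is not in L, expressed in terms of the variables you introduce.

a^{p+p!} b^{p+p!-2}

Assume L is regular. Let p be the pumping length given by the pumping lemma.
Choose w = a^p b^{p+p!-2}. Since p ≠ (p+p!-2)+2 = p+p!, w ∈ L; and |w| ≥ p.
Write w = xyz as guaranteed by the lemma, with |xy| ≤ p and y is nonempty.
The first p characters of w are a's, so xy (and hence y) consists only of a's. Write y = a^k, 1 ≤ k ≤ p.
Since 1 ≤ k ≤ p, k divides p!; set t = 1 + p!/k. Then xy^t z has p + (p!/k)·k = p + p! copies of a. Now the a-count is p+p! and (b-count)+2 = (p+p!-2)+2 = p+p!, so i ≠ j+2 fails. So xy^t z = a^{p+p!} b^{p+p!-2} ∉ L.
This is a contradiction; hence L is not regular.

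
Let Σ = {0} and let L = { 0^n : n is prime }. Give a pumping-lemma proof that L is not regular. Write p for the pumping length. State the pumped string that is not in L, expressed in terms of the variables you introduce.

0^{q(1+k)}

Suppose for contradiction that L is regular, and let p be the pumping length.
Let q be a prime with q ≥ p+2 (infinitely many primes exist), and take w = 0^q ∈ L with |w| = q ≥ p.
Write w = xyz as guaranteed by the lemma, with |xy| ≤ p and y is nonempty.
Then y = 0^k for some k with 1 ≤ k ≤ p.
Since 1 ≤ k ≤ p, |xz| = q-k. Pump with i = q+1: |xy^{q+1}z| = (q-k)+(q+1)k = q+qk = q(1+k), which is composite (both factors ≥ 2). So xy^{q+1}z = 0^{q(1+k)} ∉ L.
This is a contradiction; hence L is not regular.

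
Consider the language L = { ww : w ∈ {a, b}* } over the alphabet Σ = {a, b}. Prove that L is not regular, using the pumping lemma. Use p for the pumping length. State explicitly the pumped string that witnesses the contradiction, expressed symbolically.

a^{p+k} b^p a^p b^p

Assume L is regular; let p be its pumping constant.
Take w = a^p b^p a^p b^p = uu where u = a^pb^p; then w ∈ L and |w| = 4p ≥ p.
Write w = xyz as guaranteed by the lemma, with |xy| ≤ p and y is nonempty.
Since the first p symbols of w are all a's and |xy| ≤ p, y lies entirely in the leading a-block: y = a^k for some k with 1 ≤ k ≤ p.
Pump with i = 2: xy^2z = a^{p+k} b^p a^p b^p, of length 4p+k. Suppose this equals vv. The string starts with a and ends with b, so v does too; thus the boundary between the two copies of v is a b→a transition. There is exactly one such transition, at position 2p+k, so |v| = 2p+k and |vv| = 4p+2k ≠ 4p+k since k ≥ 1. So xy^2z ∉ L.
This contradicts the pumping lemma, so L is not regular.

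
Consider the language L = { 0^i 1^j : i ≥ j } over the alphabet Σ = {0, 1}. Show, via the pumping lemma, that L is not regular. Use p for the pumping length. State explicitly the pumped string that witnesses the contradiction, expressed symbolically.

Suppose for contradiction that L is regular, and let p be the pumping length.
Choose w = 0^p 1^p ∈ L, with |w| = 2p ≥ p.
The pumping lemma gives a decomposition w = xyz where |xy| ≤ p and |y| > 0.
The first p characters of w are 0's, so xy (and hence y) consists only of 0's. Write y = 0^k, 1 ≤ k ≤ p.
Consider xy^0z = xz = 0^{p-k} 1^p. Since k ≥ 1, the 0-count p-k is less than p, so i ≥ j fails; thus xz ∉ L.
Contradiction. Therefore L is not regular.

0^{p-k} 1^p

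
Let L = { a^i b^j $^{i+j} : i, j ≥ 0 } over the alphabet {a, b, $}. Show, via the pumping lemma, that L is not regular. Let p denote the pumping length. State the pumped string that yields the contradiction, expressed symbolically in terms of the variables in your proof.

Assume L is regular; let p be its pumping constant.
Take w = a^p b^p $^{2p} ∈ L (with i=j=p, i+j=2p), |w| = 4p ≥ p.
The pumping lemma gives a decomposition w = xyz where |xy| ≤ p and |y| ≥ 1.
Since the first p symbols of w are all a's and |xy| ≤ p, y lies entirely in the leading a-block: y = a^k for some k with 1 ≤ k ≤ p.
Consider xy^2z = a^{p+k} b^p $^{2p}. Now the a- and b-counts sum to 2p+k, but the $-count is 2p ≠ 2p+k. So xy^2z ∉ L.
This contradicts the pumping lemma, so L is not regular.

a^{p+k} b^p $^{2p}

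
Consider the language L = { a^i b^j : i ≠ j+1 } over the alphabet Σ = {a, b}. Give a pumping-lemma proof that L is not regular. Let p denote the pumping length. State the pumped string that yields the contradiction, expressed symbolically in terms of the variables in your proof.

a^{p+p!} b^{p+p!-1}

Suppose for contradiction that L is regular, and let p be the pumping length.
Choose w = a^p b^{p+p!-1}. Since p ≠ (p+p!-1)+1 = p+p!, w ∈ L; and |w| ≥ p.
The pumping lemma gives a decomposition w = xyz where |xy| ≤ p and |y| > 0.
The first p characters of w are a's, so xy (and hence y) consists only of a's. Write y = a^k, 1 ≤ k ≤ p.
Since 1 ≤ k ≤ p, k divides p!; set t = 1 + p!/k. Then xy^t z has p + (p!/k)·k = p + p! copies of a. Now the a-count is p+p! and (b-count)+1 = (p+p!-1)+1 = p+p!, so i ≠ j+1 fails. So xy^t z = a^{p+p!} b^{p+p!-1} ∉ L.
This is a contradiction; hence L is not regular.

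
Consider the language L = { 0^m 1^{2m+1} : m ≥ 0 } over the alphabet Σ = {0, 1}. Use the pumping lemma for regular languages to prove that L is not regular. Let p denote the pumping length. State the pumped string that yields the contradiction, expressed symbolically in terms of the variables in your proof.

Assume L is regular; let p be its pumping constant.
Let w = 0^p 1^{2p+1} ∈ L; note |w| = 3p+1 ≥ p.
The pumping lemma gives a decomposition w = xyz where |xy| ≤ p and y is nonempty.
Because |xy| ≤ p and w begins with p copies of 0, we have y = 0^k with 1 ≤ k ≤ p.
Pump with i = 2: xy^2z = 0^{p+k} 1^{2p+1}. For this to lie in L we would need 2p+1 = 2(p+k)+1, which forces k = 0. But k ≥ 1, so xy^2z ∉ L.
This is a contradiction; hence L is not regular.

0^{p+k} 1^{2p+1}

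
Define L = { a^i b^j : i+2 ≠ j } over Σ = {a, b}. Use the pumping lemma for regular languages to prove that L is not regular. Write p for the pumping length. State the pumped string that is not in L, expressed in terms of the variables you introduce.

a^{p+p!} b^{p+p!+2}

Suppose for contradiction that L is regular, and let p be the pumping length.
Choose w = a^p b^{p+p!+2}. Since p ≠ (p+p!+2)-2 = p+p!, w ∈ L; and |w| ≥ p.
The pumping lemma gives a decomposition w = xyz where |xy| ≤ p and y is nonempty.
Because |xy| ≤ p and w begins with p copies of a, we have y = a^k with 1 ≤ k ≤ p.
Since 1 ≤ k ≤ p, k divides p!; set t = 1 + p!/k. Then xy^t z has p + (p!/k)·k = p + p! copies of a. Now the a-count is p+p! and (b-count)-2 = (p+p!+2)-2 = p+p!, so i+2 ≠ j fails. So xy^t z = a^{p+p!} b^{p+p!+2} ∉ L.
This is a contradiction; hence L is not regular.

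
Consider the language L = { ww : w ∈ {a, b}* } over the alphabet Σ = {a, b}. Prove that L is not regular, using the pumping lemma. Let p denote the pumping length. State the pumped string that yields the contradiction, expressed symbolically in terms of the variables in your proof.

a^{p+k} b^p a^p b^p

Assume L is regular; let p be its pumping constant.
Take w = a^p b^p a^p b^p = uu where u = a^pb^p; then w ∈ L and |w| = 4p ≥ p.
By the pumping lemma, w = xyz with |xy| ≤ p and |y| > 0.
Because |xy| ≤ p and w begins with p copies of a, we have y = a^k with 1 ≤ k ≤ p.
Pump with i = 2: xy^2z = a^{p+k} b^p a^p b^p, of length 4p+k. Suppose this equals vv. The string starts with a and ends with b, so v does too; thus the boundary between the two copies of v is a b→a transition. There is exactly one such transition, at position 2p+k, so |v| = 2p+k and |vv| = 4p+2k ≠ 4p+k since k ≥ 1. So xy^2z ∉ L.
This contradicts the pumping lemma, so L is not regular.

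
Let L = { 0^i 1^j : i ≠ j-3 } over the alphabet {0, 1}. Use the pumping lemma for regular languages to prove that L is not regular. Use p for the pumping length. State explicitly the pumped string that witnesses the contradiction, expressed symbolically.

0^{p+p!} 1^{p+p!+3}

Assume L is regular; let p be its pumping constant.
Choose w = 0^p 1^{p+p!+3}. Since p ≠ (p+p!+3)-3 = p+p!, w ∈ L; and |w| ≥ p.
The pumping lemma gives a decomposition w = xyz where |xy| ≤ p and |y| ≥ 1.
Since the first p symbols of w are all 0's and |xy| ≤ p, y lies entirely in the leading 0-block: y = 0^k for some k with 1 ≤ k ≤ p.
Since 1 ≤ k ≤ p, k divides p!; set t = 1 + p!/k. Then xy^t z has p + (p!/k)·k = p + p! copies of 0. Now the 0-count is p+p! and (1-count)-3 = (p+p!+3)-3 = p+p!, so i ≠ j-3 fails. So xy^t z = 0^{p+p!} 1^{p+p!+3} ∉ L.
This contradicts the pumping lemma, so L is not regular.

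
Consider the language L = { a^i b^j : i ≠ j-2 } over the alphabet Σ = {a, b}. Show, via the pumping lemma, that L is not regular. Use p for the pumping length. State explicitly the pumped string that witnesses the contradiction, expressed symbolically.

Suppose for contradiction that L is regular, and let p be the pumping length.
Choose w = a^p b^{p+p!+2}. Since p ≠ (p+p!+2)-2 = p+p!, w ∈ L; and |w| ≥ p.
By the pumping lemma, w = xyz with |xy| ≤ p and |y| ≥ 1.
Since the first p symbols of w are all a's and |xy| ≤ p, y lies entirely in the leading a-block: y = a^k for some k with 1 ≤ k ≤ p.
Since 1 ≤ k ≤ p, k divides p!; set t = 1 + p!/k. Then xy^t z has p + (p!/k)·k = p + p! copies of a. Now the a-count is p+p! and (b-count)-2 = (p+p!+2)-2 = p+p!, so i ≠ j-2 fails. So xy^t z = a^{p+p!} b^{p+p!+2} ∉ L.
This contradicts the pumping lemma, so L is not regular.

a^{p+p!} b^{p+p!+2}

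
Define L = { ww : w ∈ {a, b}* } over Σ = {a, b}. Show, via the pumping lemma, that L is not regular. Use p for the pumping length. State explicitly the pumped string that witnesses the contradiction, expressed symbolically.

a^{p+k} b^p a^p b^p

Toward a contradiction, assume L is regular with pumping length p.
Take w = a^p b^p a^p b^p = uu where u = a^pb^p; then w ∈ L and |w| = 4p ≥ p.
By the pumping lemma, w = xyz with |xy| ≤ p and |y| > 0.
Because |xy| ≤ p and w begins with p copies of a, we have y = a^k with 1 ≤ k ≤ p.
Pump with i = 2: xy^2z = a^{p+k} b^p a^p b^p, of length 4p+k. Suppose this equals vv. The string starts with a and ends with b, so v does too; thus the boundary between the two copies of v is a b→a transition. There is exactly one such transition, at position 2p+k, so |v| = 2p+k and |vv| = 4p+2k ≠ 4p+k since k ≥ 1. So xy^2z ∉ L.
Contradiction. Therefore L is not regular.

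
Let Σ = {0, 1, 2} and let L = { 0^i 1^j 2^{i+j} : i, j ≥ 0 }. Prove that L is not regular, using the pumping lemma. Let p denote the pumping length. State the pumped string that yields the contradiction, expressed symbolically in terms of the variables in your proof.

0^{p+k} 1^p 2^{2p}

Toward a contradiction, assume L is regular with pumping length p.
Take w = 0^p 1^p 2^{2p} ∈ L (with i=j=p, i+j=2p), |w| = 4p ≥ p.
Write w = xyz as guaranteed by the lemma, with |xy| ≤ p and y is nonempty.
Since the first p symbols of w are all 0's and |xy| ≤ p, y lies entirely in the leading 0-block: y = 0^k for some k with 1 ≤ k ≤ p.
Consider xy^2z = 0^{p+k} 1^p 2^{2p}. Now the 0- and 1-counts sum to 2p+k, but the 2-count is 2p ≠ 2p+k. So xy^2z ∉ L.
This contradicts the pumping lemma, so L is not regular.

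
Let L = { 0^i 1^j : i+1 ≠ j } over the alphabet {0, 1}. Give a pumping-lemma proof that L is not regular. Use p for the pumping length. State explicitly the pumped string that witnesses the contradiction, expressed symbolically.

0^{p+p!} 1^{p+p!+1}

Suppose for contradiction that L is regular, and let p be the pumping length.
Choose w = 0^p 1^{p+p!+1}. Since p ≠ (p+p!+1)-1 = p+p!, w ∈ L; and |w| ≥ p.
The pumping lemma gives a decomposition w = xyz where |xy| ≤ p and |y| ≥ 1.
The first p characters of w are 0's, so xy (and hence y) consists only of 0's. Write y = 0^k, 1 ≤ k ≤ p.
Since 1 ≤ k ≤ p, k divides p!; set t = 1 + p!/k. Then xy^t z has p + (p!/k)·k = p + p! copies of 0. Now the 0-count is p+p! and (1-count)-1 = (p+p!+1)-1 = p+p!, so i+1 ≠ j fails. So xy^t z = 0^{p+p!} 1^{p+p!+1} ∉ L.
This contradicts the pumping lemma, so L is not regular.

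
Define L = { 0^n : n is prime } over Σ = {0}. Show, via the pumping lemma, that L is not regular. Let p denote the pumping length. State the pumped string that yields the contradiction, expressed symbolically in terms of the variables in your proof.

0^{q(1+k)}

Toward a contradiction, assume L is regular with pumping length p.
Let q be a prime with q ≥ p+2 (infinitely many primes exist), and take w = 0^q ∈ L with |w| = q ≥ p.
The pumping lemma gives a decomposition w = xyz where |xy| ≤ p and y is nonempty.
Then y = 0^k for some k with 1 ≤ k ≤ p.
Since 1 ≤ k ≤ p, |xz| = q-k. Pump with i = q+1: |xy^{q+1}z| = (q-k)+(q+1)k = q+qk = q(1+k), which is composite (both factors ≥ 2). So xy^{q+1}z = 0^{q(1+k)} ∉ L.
This is a contradiction; hence L is not regular.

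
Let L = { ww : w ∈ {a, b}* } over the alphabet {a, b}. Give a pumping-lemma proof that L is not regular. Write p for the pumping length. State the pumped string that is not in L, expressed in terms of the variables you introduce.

Assume L is regular; let p be its pumping constant.
Take w = a^p b^p a^p b^p = uu where u = a^pb^p; then w ∈ L and |w| = 4p ≥ p.
The pumping lemma gives a decomposition w = xyz where |xy| ≤ p and |y| ≥ 1.
Since the first p symbols of w are all a's and |xy| ≤ p, y lies entirely in the leading a-block: y = a^k for some k with 1 ≤ k ≤ p.
Pump with i = 2: xy^2z = a^{p+k} b^p a^p b^p, of length 4p+k. Suppose this equals vv. The string starts with a and ends with b, so v does too; thus the boundary between the two copies of v is a b→a transition. There is exactly one such transition, at position 2p+k, so |v| = 2p+k and |vv| = 4p+2k ≠ 4p+k since k ≥ 1. So xy^2z ∉ L.
This contradicts the pumping lemma, so L is not regular.

a^{p+k} b^p a^p b^p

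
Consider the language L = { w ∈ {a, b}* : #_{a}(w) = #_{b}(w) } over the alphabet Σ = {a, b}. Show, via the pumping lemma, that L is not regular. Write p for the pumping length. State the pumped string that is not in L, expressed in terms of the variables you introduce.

a^{p+k} b^p

Assume L is regular. Let p be the pumping length given by the pumping lemma.
Choose w = a^p b^p ∈ L with |w| = 2p ≥ p.
The pumping lemma gives a decomposition w = xyz where |xy| ≤ p and |y| > 0.
The first p characters of w are a's, so xy (and hence y) consists only of a's. Write y = a^k, 1 ≤ k ≤ p.
Pump with i = 2: xy^2z = a^{p+k} b^p has p+k occurrences of a but only p of b. Since k ≥ 1 the counts differ, so xy^2z ∉ L.
Contradiction. Therefore L is not regular.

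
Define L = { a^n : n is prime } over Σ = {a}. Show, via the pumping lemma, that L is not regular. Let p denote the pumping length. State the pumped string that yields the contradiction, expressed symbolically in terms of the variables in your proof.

Suppose for contradiction that L is regular, and let p be the pumping length.
Let q be a prime with q ≥ p+2 (infinitely many primes exist), and take w = a^q ∈ L with |w| = q ≥ p.
By the pumping lemma, w = xyz with |xy| ≤ p and y is nonempty.
Then y = a^k for some k with 1 ≤ k ≤ p.
Since 1 ≤ k ≤ p, |xz| = q-k. Pump with i = q+1: |xy^{q+1}z| = (q-k)+(q+1)k = q+qk = q(1+k), which is composite (both factors ≥ 2). So xy^{q+1}z = a^{q(1+k)} ∉ L.
Contradiction. Therefore L is not regular.

a^{q(1+k)}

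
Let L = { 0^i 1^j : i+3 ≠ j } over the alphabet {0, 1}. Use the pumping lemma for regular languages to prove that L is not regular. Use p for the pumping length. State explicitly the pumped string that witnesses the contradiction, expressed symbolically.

Assume L is regular; let p be its pumping constant.
Choose w = 0^p 1^{p+p!+3}. Since p ≠ (p+p!+3)-3 = p+p!, w ∈ L; and |w| ≥ p.
By the pumping lemma, w = xyz with |xy| ≤ p and |y| ≥ 1.
Because |xy| ≤ p and w begins with p copies of 0, we have y = 0^k with 1 ≤ k ≤ p.
Since 1 ≤ k ≤ p, k divides p!; set t = 1 + p!/k. Then xy^t z has p + (p!/k)·k = p + p! copies of 0. Now the 0-count is p+p! and (1-count)-3 = (p+p!+3)-3 = p+p!, so i+3 ≠ j fails. So xy^t z = 0^{p+p!} 1^{p+p!+3} ∉ L.
This contradicts the pumping lemma, so L is not regular.

0^{p+p!} 1^{p+p!+3}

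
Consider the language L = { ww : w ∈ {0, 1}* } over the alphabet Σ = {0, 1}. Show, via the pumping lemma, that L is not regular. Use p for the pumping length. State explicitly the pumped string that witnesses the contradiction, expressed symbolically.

0^{p+k} 1^p 0^p 1^p

Assume L is regular. Let p be the pumping length given by the pumping lemma.
Take w = 0^p 1^p 0^p 1^p = uu where u = 0^p1^p; then w ∈ L and |w| = 4p ≥ p.
By the pumping lemma, w = xyz with |xy| ≤ p and |y| > 0.
The first p characters of w are 0's, so xy (and hence y) consists only of 0's. Write y = 0^k, 1 ≤ k ≤ p.
Pump with i = 2: xy^2z = 0^{p+k} 1^p 0^p 1^p, of length 4p+k. Suppose this equals vv. The string starts with 0 and ends with 1, so v does too; thus the boundary between the two copies of v is a 1→0 transition. There is exactly one such transition, at position 2p+k, so |v| = 2p+k and |vv| = 4p+2k ≠ 4p+k since k ≥ 1. So xy^2z ∉ L.
This contradicts the pumping lemma, so L is not regular.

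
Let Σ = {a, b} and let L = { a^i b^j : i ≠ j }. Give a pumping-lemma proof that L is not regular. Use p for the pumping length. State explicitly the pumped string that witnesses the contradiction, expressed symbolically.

a^{p+p!} b^{p+p!}

Assume L is regular; let p be its pumping constant.
Choose w = a^p b^{p+p!}. Since p ≠ p+p!, w ∈ L; and |w| ≥ p.
Write w = xyz as guaranteed by the lemma, with |xy| ≤ p and |y| ≥ 1.
The first p characters of w are a's, so xy (and hence y) consists only of a's. Write y = a^k, 1 ≤ k ≤ p.
Since 1 ≤ k ≤ p, k divides p!; set t = 1 + p!/k. Then xy^t z has p + (p!/k)·k = p + p! copies of a. Now the a-count equals the b-count, so i ≠ j fails. So xy^t z = a^{p+p!} b^{p+p!} ∉ L.
This is a contradiction; hence L is not regular.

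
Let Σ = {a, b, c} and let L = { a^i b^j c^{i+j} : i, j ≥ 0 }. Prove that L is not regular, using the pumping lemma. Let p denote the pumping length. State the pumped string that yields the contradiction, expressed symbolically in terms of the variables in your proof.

Assume L is regular; let p be its pumping constant.
Take w = a^p b^p c^{2p} ∈ L (with i=j=p, i+j=2p), |w| = 4p ≥ p.
By the pumping lemma, w = xyz with |xy| ≤ p and |y| > 0.
The first p characters of w are a's, so xy (and hence y) consists only of a's. Write y = a^k, 1 ≤ k ≤ p.
Consider xy^2z = a^{p+k} b^p c^{2p}. Now the a- and b-counts sum to 2p+k, but the c-count is 2p ≠ 2p+k. So xy^2z ∉ L.
This is a contradiction; hence L is not regular.

a^{p+k} b^p c^{2p}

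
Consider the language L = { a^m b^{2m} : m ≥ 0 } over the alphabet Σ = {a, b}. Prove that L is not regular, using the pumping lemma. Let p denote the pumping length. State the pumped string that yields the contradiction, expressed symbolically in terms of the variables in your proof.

a^{p+k} b^{2p}

Suppose for contradiction that L is regular, and let p be the pumping length.
Choose w = a^p b^{2p}, which is in L with |w| = 3p ≥ p.
By the pumping lemma, w = xyz with |xy| ≤ p and |y| ≥ 1.
Because |xy| ≤ p and w begins with p copies of a, we have y = a^k with 1 ≤ k ≤ p.
Pump with i = 2: xy^2z = a^{p+k} b^{2p}. For this to lie in L we would need 2p = 2(p+k), which forces k = 0. But k ≥ 1, so xy^2z ∉ L.
This is a contradiction; hence L is not regular.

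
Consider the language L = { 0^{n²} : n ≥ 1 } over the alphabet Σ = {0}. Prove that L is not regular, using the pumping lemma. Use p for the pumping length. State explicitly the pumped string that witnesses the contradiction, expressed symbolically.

0^{p²+k}

Assume L is regular. Let p be the pumping length given by the pumping lemma.
Take w = 0^{p²} ∈ L with |w| = p² ≥ p.
The pumping lemma gives a decomposition w = xyz where |xy| ≤ p and y is nonempty.
Then y = 0^k for some k with 1 ≤ k ≤ p.
Pump with i = 2: xy^2z = 0^{p²+k}. Since 1 ≤ k ≤ p, p² < p²+k ≤ p²+p < (p+1)², so p²+k lies strictly between consecutive squares and is not a perfect square. So xy^2z ∉ L.
This is a contradiction; hence L is not regular.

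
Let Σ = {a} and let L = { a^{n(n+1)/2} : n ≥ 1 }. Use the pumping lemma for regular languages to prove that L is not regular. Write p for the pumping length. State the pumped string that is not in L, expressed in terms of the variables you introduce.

a^{p(p+1)/2+k}

Toward a contradiction, assume L is regular with pumping length p.
Take w = a^{p(p+1)/2} ∈ L with |w| = p(p+1)/2 ≥ p.
By the pumping lemma, w = xyz with |xy| ≤ p and y is nonempty.
Then y = a^k for some k with 1 ≤ k ≤ p.
Pump with i = 2: xy^2z = a^{p(p+1)/2+k}. Since 1 ≤ k ≤ p, p(p+1)/2 < p(p+1)/2+k ≤ p(p+1)/2+p < (p+1)(p+2)/2, so p(p+1)/2+k is strictly between consecutive triangular numbers. So xy^2z ∉ L.
This contradicts the pumping lemma, so L is not regular.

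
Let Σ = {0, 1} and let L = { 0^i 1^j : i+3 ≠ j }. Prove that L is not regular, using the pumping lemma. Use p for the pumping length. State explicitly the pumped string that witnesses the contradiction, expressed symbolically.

0^{p+p!} 1^{p+p!+3}

Assume L is regular. Let p be the pumping length given by the pumping lemma.
Choose w = 0^p 1^{p+p!+3}. Since p ≠ (p+p!+3)-3 = p+p!, w ∈ L; and |w| ≥ p.
The pumping lemma gives a decomposition w = xyz where |xy| ≤ p and y is nonempty.
Because |xy| ≤ p and w begins with p copies of 0, we have y = 0^k with 1 ≤ k ≤ p.
Since 1 ≤ k ≤ p, k divides p!; set t = 1 + p!/k. Then xy^t z has p + (p!/k)·k = p + p! copies of 0. Now the 0-count is p+p! and (1-count)-3 = (p+p!+3)-3 = p+p!, so i+3 ≠ j fails. So xy^t z = 0^{p+p!} 1^{p+p!+3} ∉ L.
Contradiction. Therefore L is not regular.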